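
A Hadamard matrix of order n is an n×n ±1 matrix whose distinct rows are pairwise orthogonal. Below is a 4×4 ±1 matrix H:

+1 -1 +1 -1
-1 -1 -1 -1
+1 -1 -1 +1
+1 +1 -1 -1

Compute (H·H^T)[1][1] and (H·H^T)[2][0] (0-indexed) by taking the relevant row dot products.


Row 0 of H: [1, -1, 1, -1].
Row 1 of H: [-1, -1, -1, -1].
Row 2 of H: [1, -1, -1, 1].
(H·H^T)[1][1] = Σ_j H[1][j]·H[1][j] = (-1)² + (-1)² + (-1)² + (-1)² = 1 + 1 + 1 + 1 = 4.
(H·H^T)[2][0] = Σ_j H[2][j]·H[0][j] = (1)·(1) + (-1)·(-1) + (-1)·(1) + (1)·(-1) = 1 + 1 + -1 + -1 = 0.
So rows 2 and 0 are orthogonal; the diagonal entry equals n = 4.

(1,1) entry = 4; (2,0) entry = 0.


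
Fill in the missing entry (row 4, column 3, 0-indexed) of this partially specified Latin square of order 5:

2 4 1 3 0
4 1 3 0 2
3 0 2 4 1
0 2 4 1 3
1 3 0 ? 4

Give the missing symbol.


Row 4 contains symbols [0, 1, 3, 4] — missing [2].
Column 3 contains symbols [0, 1, 3, 4] — missing [2].
The missing symbol must appear in both missing sets; intersection = [2].
Therefore the hidden value is 2.

Missing value = 2.


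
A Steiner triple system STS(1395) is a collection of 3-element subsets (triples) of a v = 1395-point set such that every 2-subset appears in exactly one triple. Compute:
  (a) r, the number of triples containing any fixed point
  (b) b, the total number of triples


An STS(v) is a 2-(v, 3, 1) BIBD: block size k = 3, λ = 1.
Replication: r(k − 1) = λ(v − 1) ⇒ r·2 = 1395 − 1 = 1394 ⇒ r = 697.
Block count: b = v(v − 1)/6 = 1395·1394/6 = 1944630/6 = 324105.
(Check via bk = vr: 324105·3 = 972315 = 1395·697 = 972315 ✓.)

r = 697, b = 324105.


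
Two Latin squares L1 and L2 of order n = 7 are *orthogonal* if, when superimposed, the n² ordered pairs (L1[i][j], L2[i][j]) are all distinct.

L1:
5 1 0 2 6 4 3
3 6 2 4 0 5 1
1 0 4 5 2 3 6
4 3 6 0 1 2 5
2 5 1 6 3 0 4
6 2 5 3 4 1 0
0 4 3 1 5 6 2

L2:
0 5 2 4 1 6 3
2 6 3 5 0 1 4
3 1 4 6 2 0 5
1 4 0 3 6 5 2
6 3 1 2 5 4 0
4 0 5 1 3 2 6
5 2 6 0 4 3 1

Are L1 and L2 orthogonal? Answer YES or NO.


Form the n² = 49 superimposed pairs (L1[i][j], L2[i][j]), row by row (rows and columns indexed from 0):
row 0: (5,0) (1,5) (0,2) (2,4) (6,1) (4,6) (3,3)
row 1: (3,2) (6,6) (2,3) (4,5) (0,0) (5,1) (1,4)
row 2: (1,3) (0,1) (4,4) (5,6) (2,2) (3,0) (6,5)
row 3: (4,1) (3,4) (6,0) (0,3) (1,6) (2,5) (5,2)
row 4: (2,6) (5,3) (1,1) (6,2) (3,5) (0,4) (4,0)
row 5: (6,4) (2,0) (5,5) (3,1) (4,3) (1,2) (0,6)
row 6: (0,5) (4,2) (3,6) (1,0) (5,4) (6,3) (2,1)
Orthogonality requires all 49 pairs distinct.
Check by first coordinate: for each symbol s of L1, list the L2 entries in the n cells where L1 = s; they must all differ.
  L1 = 0: L2 entries (in reading order) 2, 0, 1, 3, 4, 6, 5 — all 7 distinct ✓
  L1 = 1: L2 entries (in reading order) 5, 4, 3, 6, 1, 2, 0 — all 7 distinct ✓
  L1 = 2: L2 entries (in reading order) 4, 3, 2, 5, 6, 0, 1 — all 7 distinct ✓
  L1 = 3: L2 entries (in reading order) 3, 2, 0, 4, 5, 1, 6 — all 7 distinct ✓
  L1 = 4: L2 entries (in reading order) 6, 5, 4, 1, 0, 3, 2 — all 7 distinct ✓
  L1 = 5: L2 entries (in reading order) 0, 1, 6, 2, 3, 5, 4 — all 7 distinct ✓
  L1 = 6: L2 entries (in reading order) 1, 6, 5, 0, 2, 4, 3 — all 7 distinct ✓
Every symbol of L1 meets every symbol of L2 exactly once, so all 49 pairs are distinct (49 of 49).
Conclusion: YES.

YES


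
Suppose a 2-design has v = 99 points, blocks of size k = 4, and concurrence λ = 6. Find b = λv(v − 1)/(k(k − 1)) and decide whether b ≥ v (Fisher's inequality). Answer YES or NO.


r = λ(v − 1)/(k − 1) = 6·98/3 = 196.
b = vr/k = 99·196/4 = 4851.
Fisher's inequality: b ≥ v ⇔ 4851 ≥ 99? YES.

YES


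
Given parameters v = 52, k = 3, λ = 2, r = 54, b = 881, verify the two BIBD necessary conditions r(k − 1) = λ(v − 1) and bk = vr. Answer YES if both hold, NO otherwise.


Condition (i): r(k − 1) = 54·2 = 108; λ(v − 1) = 2·51 = 102. Match? NO.
Condition (ii): bk = 881·3 = 2643; vr = 52·54 = 2808. Match? NO.
Both conditions hold? NO.

NO


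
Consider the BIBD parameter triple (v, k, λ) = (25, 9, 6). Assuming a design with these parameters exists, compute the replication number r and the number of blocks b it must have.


Any 2-(v, k, λ) BIBD satisfies two necessary conditions:
  (i)  Each point sits in r blocks, and counting incidences through any fixed point gives r(k − 1) = λ(v − 1), so r = λ(v − 1)/(k − 1).
  (ii) Total incidences bk = vr, so b = vr/k.
Step 1: r = λ(v − 1)/(k − 1) = 6·(25 − 1)/(9 − 1) = 6·24/8 = 144/8 = 18.
Step 2: b = vr/k = 25·18/9 = 450/9 = 50.
Check integrality: r = 18 ∈ Z ✓, b = 50 ∈ Z ✓.
(These identities are necessary conditions: they determine r and b for any design with these parameters, but do not by themselves prove that one exists.)

r = 18, b = 50.


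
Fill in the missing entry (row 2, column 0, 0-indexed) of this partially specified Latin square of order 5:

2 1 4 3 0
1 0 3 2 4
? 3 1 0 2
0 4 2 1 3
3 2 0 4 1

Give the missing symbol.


Row 2 contains symbols [0, 1, 2, 3] — missing [4].
Column 0 contains symbols [0, 1, 2, 3] — missing [4].
The missing symbol must appear in both missing sets; intersection = [4].
Therefore the hidden value is 4.

Missing value = 4.


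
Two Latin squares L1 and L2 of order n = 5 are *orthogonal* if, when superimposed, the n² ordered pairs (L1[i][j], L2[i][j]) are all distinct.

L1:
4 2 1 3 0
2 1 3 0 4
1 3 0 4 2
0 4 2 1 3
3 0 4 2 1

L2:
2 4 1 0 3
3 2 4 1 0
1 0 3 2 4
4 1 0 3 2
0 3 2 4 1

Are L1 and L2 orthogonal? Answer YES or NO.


Form the n² = 25 superimposed pairs (L1[i][j], L2[i][j]), row by row (rows and columns indexed from 0):
row 0: (4,2) (2,4) (1,1) (3,0) (0,3)
row 1: (2,3) (1,2) (3,4) (0,1) (4,0)
row 2: (1,1) (3,0) (0,3) (4,2) (2,4)
row 3: (0,4) (4,1) (2,0) (1,3) (3,2)
row 4: (3,0) (0,3) (4,2) (2,4) (1,1)
Orthogonality requires all 25 pairs distinct.
But the pair (1,1) repeats: cell (0,2) has L1 = 1, L2 = 1, and cell (2,0) has L1 = 1, L2 = 1.
A repeated pair means some other pair never occurs (only 15 distinct pairs out of 25), so the squares are not orthogonal.
Conclusion: NO.

NO


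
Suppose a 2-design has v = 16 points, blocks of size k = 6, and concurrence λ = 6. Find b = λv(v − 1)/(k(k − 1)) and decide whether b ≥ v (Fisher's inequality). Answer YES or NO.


r = λ(v − 1)/(k − 1) = 6·15/5 = 18.
b = vr/k = 16·18/6 = 48.
Fisher's inequality: b ≥ v ⇔ 48 ≥ 16? YES.

YES


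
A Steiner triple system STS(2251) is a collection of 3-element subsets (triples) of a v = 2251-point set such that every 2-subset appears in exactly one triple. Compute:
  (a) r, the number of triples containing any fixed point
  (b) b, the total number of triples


An STS(v) is a 2-(v, 3, 1) BIBD: block size k = 3, λ = 1.
Replication: r(k − 1) = λ(v − 1) ⇒ r·2 = 2251 − 1 = 2250 ⇒ r = 1125.
Block count: bk = vr ⇒ b·3 = 2251·1125 = 2532375 ⇒ b = 844125.
(Check via b = v(v − 1)/6 = 2251·2250/6 = 5064750/6 = 844125.)

r = 1125, b = 844125.


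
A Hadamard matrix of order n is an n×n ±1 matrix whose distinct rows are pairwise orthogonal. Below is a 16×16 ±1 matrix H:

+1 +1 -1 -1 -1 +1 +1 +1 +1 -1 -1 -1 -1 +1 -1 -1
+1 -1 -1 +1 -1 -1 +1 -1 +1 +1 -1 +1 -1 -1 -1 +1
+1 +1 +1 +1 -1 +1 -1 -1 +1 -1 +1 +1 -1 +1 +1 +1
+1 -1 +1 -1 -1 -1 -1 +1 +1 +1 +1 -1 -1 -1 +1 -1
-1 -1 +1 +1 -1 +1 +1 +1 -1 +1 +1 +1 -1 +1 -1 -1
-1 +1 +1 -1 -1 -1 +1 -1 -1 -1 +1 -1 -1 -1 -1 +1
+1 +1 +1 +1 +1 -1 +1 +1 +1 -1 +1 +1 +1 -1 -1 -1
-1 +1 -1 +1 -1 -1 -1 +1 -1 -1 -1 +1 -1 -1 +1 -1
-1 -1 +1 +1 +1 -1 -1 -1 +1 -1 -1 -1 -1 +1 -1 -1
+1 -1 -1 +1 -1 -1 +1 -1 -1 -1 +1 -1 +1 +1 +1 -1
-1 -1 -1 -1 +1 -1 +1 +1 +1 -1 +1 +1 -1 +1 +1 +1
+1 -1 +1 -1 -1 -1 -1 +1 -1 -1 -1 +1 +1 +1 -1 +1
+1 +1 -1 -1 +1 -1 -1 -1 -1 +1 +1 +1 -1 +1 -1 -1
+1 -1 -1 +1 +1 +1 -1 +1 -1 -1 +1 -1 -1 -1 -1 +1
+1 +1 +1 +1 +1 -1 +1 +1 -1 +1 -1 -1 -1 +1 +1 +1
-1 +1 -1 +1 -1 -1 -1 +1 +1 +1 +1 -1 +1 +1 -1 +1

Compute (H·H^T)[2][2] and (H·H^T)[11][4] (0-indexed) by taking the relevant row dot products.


Row 2 of H: [1, 1, 1, 1, -1, 1, -1, -1, 1, -1, 1, 1, -1, 1, 1, 1].
Row 4 of H: [-1, -1, 1, 1, -1, 1, 1, 1, -1, 1, 1, 1, -1, 1, -1, -1].
Row 11 of H: [1, -1, 1, -1, -1, -1, -1, 1, -1, -1, -1, 1, 1, 1, -1, 1].
(H·H^T)[2][2] = Σ_j H[2][j]·H[2][j] = (1)² + (1)² + (1)² + (1)² + (-1)² + (1)² + (-1)² + (-1)² + (1)² + (-1)² + (1)² + (1)² + (-1)² + (1)² + (1)² + (1)² = 1 + 1 + 1 + 1 + 1 + 1 + 1 + 1 + 1 + 1 + 1 + 1 + 1 + 1 + 1 + 1 = 16.
(H·H^T)[11][4] = Σ_j H[11][j]·H[4][j] = (1)·(-1) + (-1)·(-1) + (1)·(1) + (-1)·(1) + (-1)·(-1) + (-1)·(1) + (-1)·(1) + (1)·(1) + (-1)·(-1) + (-1)·(1) + (-1)·(1) + (1)·(1) + (1)·(-1) + (1)·(1) + (-1)·(-1) + (1)·(-1) = -1 + 1 + 1 + -1 + 1 + -1 + -1 + 1 + 1 + -1 + -1 + 1 + -1 + 1 + 1 + -1 = 0.
So rows 11 and 4 are orthogonal; the diagonal entry equals n = 16.

(2,2) entry = 16; (11,4) entry = 0.


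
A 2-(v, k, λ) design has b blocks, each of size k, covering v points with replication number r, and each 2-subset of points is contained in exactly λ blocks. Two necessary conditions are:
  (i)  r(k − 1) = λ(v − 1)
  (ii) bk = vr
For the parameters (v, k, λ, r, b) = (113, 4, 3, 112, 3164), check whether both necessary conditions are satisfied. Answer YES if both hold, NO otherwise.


Condition (i): r(k − 1) = 112·3 = 336; λ(v − 1) = 3·112 = 336. Match? YES.
Condition (ii): bk = 3164·4 = 12656; vr = 113·112 = 12656. Match? YES.
Both conditions hold? YES.

YES


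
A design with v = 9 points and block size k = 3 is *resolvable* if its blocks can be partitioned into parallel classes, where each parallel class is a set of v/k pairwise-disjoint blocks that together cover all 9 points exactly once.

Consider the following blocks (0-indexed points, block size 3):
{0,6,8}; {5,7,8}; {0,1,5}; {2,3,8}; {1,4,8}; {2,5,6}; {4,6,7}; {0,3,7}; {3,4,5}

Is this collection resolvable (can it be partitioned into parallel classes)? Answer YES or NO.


v = 9, block size k = 3, number of blocks = 9.
For resolvability, blocks must partition into parallel classes of size v/k = 3.
Total blocks must therefore be a multiple of 3: 9 = 3·3 + 0 ⇒ divisible ✓.
Consider block {0,6,8}. The only other block(s) in the collection disjoint from it are {3,4,5} — just 1 block(s). Any parallel class containing {0,6,8} would need 2 other blocks each disjoint from it, so no parallel class of size 3 can contain {0,6,8}.
Since every block must belong to some parallel class in a resolution, the collection cannot be partitioned into parallel classes.
Resolvable? NO.

NO


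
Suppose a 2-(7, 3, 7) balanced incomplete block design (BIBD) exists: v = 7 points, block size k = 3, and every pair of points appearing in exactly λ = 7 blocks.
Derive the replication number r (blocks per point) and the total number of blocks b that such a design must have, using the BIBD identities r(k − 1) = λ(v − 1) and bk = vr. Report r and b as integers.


Any 2-(v, k, λ) BIBD satisfies two necessary conditions:
  (i)  Each point sits in r blocks, and counting incidences through any fixed point gives r(k − 1) = λ(v − 1), so r = λ(v − 1)/(k − 1).
  (ii) Total incidences bk = vr, so b = vr/k.
Step 1: r = λ(v − 1)/(k − 1) = 7·(7 − 1)/(3 − 1) = 7·6/2 = 42/2 = 21.
Step 2: b = vr/k = 7·21/3 = 147/3 = 49.
Check integrality: r = 21 ∈ Z ✓, b = 49 ∈ Z ✓.
(These identities are necessary conditions: they determine r and b for any design with these parameters, but do not by themselves prove that one exists.)

r = 21, b = 49.


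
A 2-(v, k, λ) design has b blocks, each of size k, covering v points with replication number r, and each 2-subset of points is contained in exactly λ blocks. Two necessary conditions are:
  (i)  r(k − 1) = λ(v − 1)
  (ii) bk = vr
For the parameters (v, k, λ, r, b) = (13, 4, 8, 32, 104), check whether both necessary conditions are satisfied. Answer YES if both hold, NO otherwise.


Condition (i): r(k − 1) = 32·3 = 96; λ(v − 1) = 8·12 = 96. Match? YES.
Condition (ii): bk = 104·4 = 416; vr = 13·32 = 416. Match? YES.
Both conditions hold? YES.

YES


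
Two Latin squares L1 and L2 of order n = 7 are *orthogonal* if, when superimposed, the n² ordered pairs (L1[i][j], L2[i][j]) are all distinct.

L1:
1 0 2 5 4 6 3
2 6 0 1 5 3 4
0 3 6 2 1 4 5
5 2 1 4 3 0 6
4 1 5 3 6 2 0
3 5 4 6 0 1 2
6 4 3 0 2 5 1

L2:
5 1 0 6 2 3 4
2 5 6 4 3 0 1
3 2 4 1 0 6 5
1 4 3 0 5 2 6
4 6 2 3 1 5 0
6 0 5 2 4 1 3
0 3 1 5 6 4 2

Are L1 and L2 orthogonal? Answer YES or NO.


Form the n² = 49 superimposed pairs (L1[i][j], L2[i][j]), row by row (rows and columns indexed from 0):
row 0: (1,5) (0,1) (2,0) (5,6) (4,2) (6,3) (3,4)
row 1: (2,2) (6,5) (0,6) (1,4) (5,3) (3,0) (4,1)
row 2: (0,3) (3,2) (6,4) (2,1) (1,0) (4,6) (5,5)
row 3: (5,1) (2,4) (1,3) (4,0) (3,5) (0,2) (6,6)
row 4: (4,4) (1,6) (5,2) (3,3) (6,1) (2,5) (0,0)
row 5: (3,6) (5,0) (4,5) (6,2) (0,4) (1,1) (2,3)
row 6: (6,0) (4,3) (3,1) (0,5) (2,6) (5,4) (1,2)
Orthogonality requires all 49 pairs distinct.
Check by first coordinate: for each symbol s of L1, list the L2 entries in the n cells where L1 = s; they must all differ.
  L1 = 0: L2 entries (in reading order) 1, 6, 3, 2, 0, 4, 5 — all 7 distinct ✓
  L1 = 1: L2 entries (in reading order) 5, 4, 0, 3, 6, 1, 2 — all 7 distinct ✓
  L1 = 2: L2 entries (in reading order) 0, 2, 1, 4, 5, 3, 6 — all 7 distinct ✓
  L1 = 3: L2 entries (in reading order) 4, 0, 2, 5, 3, 6, 1 — all 7 distinct ✓
  L1 = 4: L2 entries (in reading order) 2, 1, 6, 0, 4, 5, 3 — all 7 distinct ✓
  L1 = 5: L2 entries (in reading order) 6, 3, 5, 1, 2, 0, 4 — all 7 distinct ✓
  L1 = 6: L2 entries (in reading order) 3, 5, 4, 6, 1, 2, 0 — all 7 distinct ✓
Every symbol of L1 meets every symbol of L2 exactly once, so all 49 pairs are distinct (49 of 49).
Conclusion: YES.

YES


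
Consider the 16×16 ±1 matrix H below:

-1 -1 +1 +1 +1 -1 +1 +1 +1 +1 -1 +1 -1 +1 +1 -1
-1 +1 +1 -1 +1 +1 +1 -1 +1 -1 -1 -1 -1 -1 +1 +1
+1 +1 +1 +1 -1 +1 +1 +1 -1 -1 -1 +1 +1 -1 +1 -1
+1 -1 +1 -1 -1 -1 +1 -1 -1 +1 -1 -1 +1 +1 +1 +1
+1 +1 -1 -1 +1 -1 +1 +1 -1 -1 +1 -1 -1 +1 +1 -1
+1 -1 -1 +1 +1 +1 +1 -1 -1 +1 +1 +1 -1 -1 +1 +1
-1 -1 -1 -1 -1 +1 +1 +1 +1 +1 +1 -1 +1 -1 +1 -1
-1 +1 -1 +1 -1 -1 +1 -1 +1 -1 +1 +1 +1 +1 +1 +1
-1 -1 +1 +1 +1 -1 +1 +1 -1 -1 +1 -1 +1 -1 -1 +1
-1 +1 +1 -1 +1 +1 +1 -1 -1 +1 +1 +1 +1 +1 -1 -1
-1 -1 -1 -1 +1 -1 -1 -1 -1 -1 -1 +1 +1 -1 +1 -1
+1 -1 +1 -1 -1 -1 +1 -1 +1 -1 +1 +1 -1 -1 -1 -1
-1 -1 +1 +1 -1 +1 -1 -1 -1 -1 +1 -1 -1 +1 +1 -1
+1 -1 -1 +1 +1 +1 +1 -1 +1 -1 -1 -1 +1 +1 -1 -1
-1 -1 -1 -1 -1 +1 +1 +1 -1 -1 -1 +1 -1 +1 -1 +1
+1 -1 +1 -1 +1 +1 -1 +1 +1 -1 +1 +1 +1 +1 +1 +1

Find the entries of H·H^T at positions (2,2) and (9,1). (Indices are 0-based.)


Row 1 of H: [-1, 1, 1, -1, 1, 1, 1, -1, 1, -1, -1, -1, -1, -1, 1, 1].
Row 2 of H: [1, 1, 1, 1, -1, 1, 1, 1, -1, -1, -1, 1, 1, -1, 1, -1].
Row 9 of H: [-1, 1, 1, -1, 1, 1, 1, -1, -1, 1, 1, 1, 1, 1, -1, -1].
(H·H^T)[2][2] = Σ_j H[2][j]·H[2][j] = (1)² + (1)² + (1)² + (1)² + (-1)² + (1)² + (1)² + (1)² + (-1)² + (-1)² + (-1)² + (1)² + (1)² + (-1)² + (1)² + (-1)² = 1 + 1 + 1 + 1 + 1 + 1 + 1 + 1 + 1 + 1 + 1 + 1 + 1 + 1 + 1 + 1 = 16.
(H·H^T)[9][1] = Σ_j H[9][j]·H[1][j] = (-1)·(-1) + (1)·(1) + (1)·(1) + (-1)·(-1) + (1)·(1) + (1)·(1) + (1)·(1) + (-1)·(-1) + (-1)·(1) + (1)·(-1) + (1)·(-1) + (1)·(-1) + (1)·(-1) + (1)·(-1) + (-1)·(1) + (-1)·(1) = 1 + 1 + 1 + 1 + 1 + 1 + 1 + 1 + -1 + -1 + -1 + -1 + -1 + -1 + -1 + -1 = 0.
So rows 9 and 1 are orthogonal; the diagonal entry equals n = 16.

(2,2) entry = 16; (9,1) entry = 0.


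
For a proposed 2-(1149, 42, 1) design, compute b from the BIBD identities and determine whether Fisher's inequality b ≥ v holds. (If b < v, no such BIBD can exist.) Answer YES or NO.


r = λ(v − 1)/(k − 1) = 1·1148/41 = 28.
b = vr/k = 1149·28/42 = 766.
Fisher's inequality: b ≥ v ⇔ 766 ≥ 1149? NO.

NO


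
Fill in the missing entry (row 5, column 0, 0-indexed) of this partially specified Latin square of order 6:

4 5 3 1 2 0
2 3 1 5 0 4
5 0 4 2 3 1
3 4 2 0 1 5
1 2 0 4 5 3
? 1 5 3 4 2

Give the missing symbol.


Row 5 contains symbols [1, 2, 3, 4, 5] — missing [0].
Column 0 contains symbols [1, 2, 3, 4, 5] — missing [0].
The missing symbol must appear in both missing sets; intersection = [0].
Therefore the hidden value is 0.

Missing value = 0.


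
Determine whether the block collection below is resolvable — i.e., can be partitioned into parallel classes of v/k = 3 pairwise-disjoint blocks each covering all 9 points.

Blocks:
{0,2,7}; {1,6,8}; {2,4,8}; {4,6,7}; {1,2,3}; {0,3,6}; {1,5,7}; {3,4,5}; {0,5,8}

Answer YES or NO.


v = 9, block size k = 3, number of blocks = 9.
For resolvability, blocks must partition into parallel classes of size v/k = 3.
Total blocks must therefore be a multiple of 3: 9 = 3·3 + 0 ⇒ divisible ✓.
Greedy packing gives 3 candidate class(es). Each should be a full parallel class (size 3, covers all 9 points).
  Class 1 (3 blocks): {0,2,7}; {1,6,8}; {3,4,5}. Points covered: [0, 1, 2, 3, 4, 5, 6, 7, 8].
  Class 2 (3 blocks): {2,4,8}; {0,3,6}; {1,5,7}. Points covered: [0, 1, 2, 3, 4, 5, 6, 7, 8].
  Class 3 (3 blocks): {4,6,7}; {1,2,3}; {0,5,8}. Points covered: [0, 1, 2, 3, 4, 5, 6, 7, 8].
All classes full (size 3)? YES. All classes cover every point? YES.
Resolvable? YES.

YES


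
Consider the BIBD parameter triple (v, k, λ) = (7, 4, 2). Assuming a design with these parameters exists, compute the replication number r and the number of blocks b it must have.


Any 2-(v, k, λ) BIBD satisfies two necessary conditions:
  (i)  Each point sits in r blocks, and counting incidences through any fixed point gives r(k − 1) = λ(v − 1), so r = λ(v − 1)/(k − 1).
  (ii) Total incidences bk = vr, so b = vr/k.
Step 1: r = λ(v − 1)/(k − 1) = 2·(7 − 1)/(4 − 1) = 2·6/3 = 12/3 = 4.
Step 2: b = vr/k = 7·4/4 = 28/4 = 7.
Check integrality: r = 4 ∈ Z ✓, b = 7 ∈ Z ✓.
(These identities are necessary conditions: they determine r and b for any design with these parameters, but do not by themselves prove that one exists.)

r = 4, b = 7.


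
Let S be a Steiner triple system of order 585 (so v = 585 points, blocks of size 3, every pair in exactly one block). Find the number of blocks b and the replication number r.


An STS(v) is a 2-(v, 3, 1) BIBD: block size k = 3, λ = 1.
Replication: r(k − 1) = λ(v − 1) ⇒ r·2 = 585 − 1 = 584 ⇒ r = 292.
Block count: b = v(v − 1)/6 = 585·584/6 = 341640/6 = 56940.

r = 292, b = 56940.


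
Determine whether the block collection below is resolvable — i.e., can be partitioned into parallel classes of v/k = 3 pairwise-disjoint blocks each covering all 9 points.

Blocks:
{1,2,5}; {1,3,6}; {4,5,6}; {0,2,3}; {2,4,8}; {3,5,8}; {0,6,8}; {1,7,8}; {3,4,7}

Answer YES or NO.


v = 9, block size k = 3, number of blocks = 9.
For resolvability, blocks must partition into parallel classes of size v/k = 3.
Total blocks must therefore be a multiple of 3: 9 = 3·3 + 0 ⇒ divisible ✓.
Consider block {1,3,6}. The only other block(s) in the collection disjoint from it are {2,4,8} — just 1 block(s). Any parallel class containing {1,3,6} would need 2 other blocks each disjoint from it, so no parallel class of size 3 can contain {1,3,6}.
Since every block must belong to some parallel class in a resolution, the collection cannot be partitioned into parallel classes.
Resolvable? NO.

NO


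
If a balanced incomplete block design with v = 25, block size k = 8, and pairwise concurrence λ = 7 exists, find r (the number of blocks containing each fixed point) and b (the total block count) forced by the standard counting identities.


Any 2-(v, k, λ) BIBD satisfies two necessary conditions:
  (i)  Each point sits in r blocks, and counting incidences through any fixed point gives r(k − 1) = λ(v − 1), so r = λ(v − 1)/(k − 1).
  (ii) Total incidences bk = vr, so b = vr/k.
Step 1: r = λ(v − 1)/(k − 1) = 7·(25 − 1)/(8 − 1) = 7·24/7 = 168/7 = 24.
Step 2: b = vr/k = 25·24/8 = 600/8 = 75.
Check integrality: r = 24 ∈ Z ✓, b = 75 ∈ Z ✓.
(These identities are necessary conditions: they determine r and b for any design with these parameters, but do not by themselves prove that one exists.)

r = 24, b = 75.


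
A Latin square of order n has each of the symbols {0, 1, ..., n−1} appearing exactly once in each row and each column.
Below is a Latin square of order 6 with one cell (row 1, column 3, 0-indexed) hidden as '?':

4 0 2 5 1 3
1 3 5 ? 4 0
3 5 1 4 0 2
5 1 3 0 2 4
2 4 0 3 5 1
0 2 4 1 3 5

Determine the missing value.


Row 1 contains symbols [0, 1, 3, 4, 5] — missing [2].
Column 3 contains symbols [0, 1, 3, 4, 5] — missing [2].
The missing symbol must appear in both missing sets; intersection = [2].
Therefore the hidden value is 2.

Missing value = 2.


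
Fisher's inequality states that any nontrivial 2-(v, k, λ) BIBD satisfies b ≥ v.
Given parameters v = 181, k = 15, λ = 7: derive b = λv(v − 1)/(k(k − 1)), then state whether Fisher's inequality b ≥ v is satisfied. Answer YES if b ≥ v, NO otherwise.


b = λv(v − 1)/(k(k − 1)) = 7·181·180/(15·14) = 228060/210 = 1086.
Compare with v = 181: b ≥ v, so Fisher's inequality holds.

YES


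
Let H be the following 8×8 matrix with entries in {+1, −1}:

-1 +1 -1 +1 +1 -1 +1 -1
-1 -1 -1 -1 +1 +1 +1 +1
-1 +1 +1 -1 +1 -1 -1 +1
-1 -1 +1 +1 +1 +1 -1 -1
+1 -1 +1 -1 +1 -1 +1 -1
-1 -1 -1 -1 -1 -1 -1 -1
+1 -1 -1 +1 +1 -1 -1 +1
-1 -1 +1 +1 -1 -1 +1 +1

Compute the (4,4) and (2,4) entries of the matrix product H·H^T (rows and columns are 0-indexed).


Row 2 of H: [-1, 1, 1, -1, 1, -1, -1, 1].
Row 4 of H: [1, -1, 1, -1, 1, -1, 1, -1].
(H·H^T)[4][4] = Σ_j H[4][j]·H[4][j] = (1)² + (-1)² + (1)² + (-1)² + (1)² + (-1)² + (1)² + (-1)² = 1 + 1 + 1 + 1 + 1 + 1 + 1 + 1 = 8.
(H·H^T)[2][4] = Σ_j H[2][j]·H[4][j] = (-1)·(1) + (1)·(-1) + (1)·(1) + (-1)·(-1) + (1)·(1) + (-1)·(-1) + (-1)·(1) + (1)·(-1) = -1 + -1 + 1 + 1 + 1 + 1 + -1 + -1 = 0.
So rows 2 and 4 are orthogonal; the diagonal entry equals n = 8.

(4,4) entry = 8; (2,4) entry = 0.


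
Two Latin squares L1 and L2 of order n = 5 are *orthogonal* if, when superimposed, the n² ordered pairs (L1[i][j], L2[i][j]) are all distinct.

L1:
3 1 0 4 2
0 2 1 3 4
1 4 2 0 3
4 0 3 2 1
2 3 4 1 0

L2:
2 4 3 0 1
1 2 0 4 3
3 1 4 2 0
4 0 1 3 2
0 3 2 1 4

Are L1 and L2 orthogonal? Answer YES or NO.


Form the n² = 25 superimposed pairs (L1[i][j], L2[i][j]), row by row (rows and columns indexed from 0):
row 0: (3,2) (1,4) (0,3) (4,0) (2,1)
row 1: (0,1) (2,2) (1,0) (3,4) (4,3)
row 2: (1,3) (4,1) (2,4) (0,2) (3,0)
row 3: (4,4) (0,0) (3,1) (2,3) (1,2)
row 4: (2,0) (3,3) (4,2) (1,1) (0,4)
Orthogonality requires all 25 pairs distinct.
Check by first coordinate: for each symbol s of L1, list the L2 entries in the n cells where L1 = s; they must all differ.
  L1 = 0: L2 entries (in reading order) 3, 1, 2, 0, 4 — all 5 distinct ✓
  L1 = 1: L2 entries (in reading order) 4, 0, 3, 2, 1 — all 5 distinct ✓
  L1 = 2: L2 entries (in reading order) 1, 2, 4, 3, 0 — all 5 distinct ✓
  L1 = 3: L2 entries (in reading order) 2, 4, 0, 1, 3 — all 5 distinct ✓
  L1 = 4: L2 entries (in reading order) 0, 3, 1, 4, 2 — all 5 distinct ✓
Every symbol of L1 meets every symbol of L2 exactly once, so all 25 pairs are distinct (25 of 25).
Conclusion: YES.

YES


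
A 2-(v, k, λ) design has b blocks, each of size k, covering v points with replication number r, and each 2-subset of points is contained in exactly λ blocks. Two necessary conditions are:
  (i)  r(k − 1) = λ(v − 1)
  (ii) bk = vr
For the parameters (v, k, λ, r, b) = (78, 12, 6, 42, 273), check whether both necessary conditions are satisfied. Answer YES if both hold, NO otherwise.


Condition (i): r(k − 1) = 42·11 = 462; λ(v − 1) = 6·77 = 462. Match? YES.
Condition (ii): bk = 273·12 = 3276; vr = 78·42 = 3276. Match? YES.
Both conditions hold? YES.

YES


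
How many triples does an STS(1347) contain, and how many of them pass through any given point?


An STS(v) is a 2-(v, 3, 1) BIBD: block size k = 3, λ = 1.
Replication: r(k − 1) = λ(v − 1) ⇒ r·2 = 1347 − 1 = 1346 ⇒ r = 673.
Block count: bk = vr ⇒ b·3 = 1347·673 = 906531 ⇒ b = 302177.
(Check via b = v(v − 1)/6 = 1347·1346/6 = 1813062/6 = 302177.)

r = 673, b = 302177.


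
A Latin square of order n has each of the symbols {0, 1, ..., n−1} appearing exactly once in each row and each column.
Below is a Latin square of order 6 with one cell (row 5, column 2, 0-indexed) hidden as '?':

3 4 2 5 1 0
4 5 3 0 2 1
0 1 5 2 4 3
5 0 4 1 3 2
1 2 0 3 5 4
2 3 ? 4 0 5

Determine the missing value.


Row 5 contains symbols [0, 2, 3, 4, 5] — missing [1].
Column 2 contains symbols [0, 2, 3, 4, 5] — missing [1].
The missing symbol must appear in both missing sets; intersection = [1].
Therefore the hidden value is 1.

Missing value = 1.


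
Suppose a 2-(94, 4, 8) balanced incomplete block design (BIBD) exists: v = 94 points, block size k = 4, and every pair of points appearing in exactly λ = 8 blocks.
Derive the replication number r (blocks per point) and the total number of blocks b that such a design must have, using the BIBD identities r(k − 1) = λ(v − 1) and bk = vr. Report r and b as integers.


Any 2-(v, k, λ) BIBD satisfies two necessary conditions:
  (i)  Each point sits in r blocks, and counting incidences through any fixed point gives r(k − 1) = λ(v − 1), so r = λ(v − 1)/(k − 1).
  (ii) Total incidences bk = vr, so b = vr/k.
Step 1: r = λ(v − 1)/(k − 1) = 8·(94 − 1)/(4 − 1) = 8·93/3 = 744/3 = 248.
Step 2: b = vr/k = 94·248/4 = 23312/4 = 5828.
Check integrality: r = 248 ∈ Z ✓, b = 5828 ∈ Z ✓.
(These identities are necessary conditions: they determine r and b for any design with these parameters, but do not by themselves prove that one exists.)

r = 248, b = 5828.


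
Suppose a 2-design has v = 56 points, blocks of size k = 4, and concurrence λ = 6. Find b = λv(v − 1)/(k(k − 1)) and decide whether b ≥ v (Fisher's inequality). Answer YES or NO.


r = λ(v − 1)/(k − 1) = 6·55/3 = 110.
b = vr/k = 56·110/4 = 1540.
Fisher's inequality: b ≥ v ⇔ 1540 ≥ 56? YES.

YES


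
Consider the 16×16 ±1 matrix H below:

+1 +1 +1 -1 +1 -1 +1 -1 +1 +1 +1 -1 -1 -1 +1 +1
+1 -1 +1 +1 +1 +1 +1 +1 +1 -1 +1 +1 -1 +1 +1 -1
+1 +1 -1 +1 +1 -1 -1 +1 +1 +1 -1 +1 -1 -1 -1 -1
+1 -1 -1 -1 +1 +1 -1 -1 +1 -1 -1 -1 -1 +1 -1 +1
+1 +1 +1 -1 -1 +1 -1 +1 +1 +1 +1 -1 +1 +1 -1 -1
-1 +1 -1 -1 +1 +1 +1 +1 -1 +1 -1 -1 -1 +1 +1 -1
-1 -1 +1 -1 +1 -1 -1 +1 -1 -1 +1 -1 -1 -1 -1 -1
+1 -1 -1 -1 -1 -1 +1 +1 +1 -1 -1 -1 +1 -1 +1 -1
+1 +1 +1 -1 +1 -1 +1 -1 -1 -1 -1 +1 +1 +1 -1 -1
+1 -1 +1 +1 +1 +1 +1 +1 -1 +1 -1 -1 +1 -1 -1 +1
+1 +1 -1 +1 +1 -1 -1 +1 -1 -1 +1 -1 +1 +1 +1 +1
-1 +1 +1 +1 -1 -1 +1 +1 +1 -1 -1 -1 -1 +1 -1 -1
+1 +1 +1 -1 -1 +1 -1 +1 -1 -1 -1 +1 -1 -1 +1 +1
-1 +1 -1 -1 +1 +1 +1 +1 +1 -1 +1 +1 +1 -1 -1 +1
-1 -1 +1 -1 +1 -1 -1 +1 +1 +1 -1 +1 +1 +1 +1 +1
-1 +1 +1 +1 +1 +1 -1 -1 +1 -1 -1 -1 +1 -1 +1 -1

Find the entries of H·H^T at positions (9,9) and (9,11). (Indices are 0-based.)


Row 9 of H: [1, -1, 1, 1, 1, 1, 1, 1, -1, 1, -1, -1, 1, -1, -1, 1].
Row 11 of H: [-1, 1, 1, 1, -1, -1, 1, 1, 1, -1, -1, -1, -1, 1, -1, -1].
(H·H^T)[9][9] = Σ_j H[9][j]·H[9][j] = (1)² + (-1)² + (1)² + (1)² + (1)² + (1)² + (1)² + (1)² + (-1)² + (1)² + (-1)² + (-1)² + (1)² + (-1)² + (-1)² + (1)² = 1 + 1 + 1 + 1 + 1 + 1 + 1 + 1 + 1 + 1 + 1 + 1 + 1 + 1 + 1 + 1 = 16.
(H·H^T)[9][11] = Σ_j H[9][j]·H[11][j] = (1)·(-1) + (-1)·(1) + (1)·(1) + (1)·(1) + (1)·(-1) + (1)·(-1) + (1)·(1) + (1)·(1) + (-1)·(1) + (1)·(-1) + (-1)·(-1) + (-1)·(-1) + (1)·(-1) + (-1)·(1) + (-1)·(-1) + (1)·(-1) = -1 + -1 + 1 + 1 + -1 + -1 + 1 + 1 + -1 + -1 + 1 + 1 + -1 + -1 + 1 + -1 = -2.
Rows 9 and 11 are not orthogonal (dot product = -2 ≠ 0), so H is not a Hadamard matrix.

(9,9) entry = 16; (9,11) entry = -2.


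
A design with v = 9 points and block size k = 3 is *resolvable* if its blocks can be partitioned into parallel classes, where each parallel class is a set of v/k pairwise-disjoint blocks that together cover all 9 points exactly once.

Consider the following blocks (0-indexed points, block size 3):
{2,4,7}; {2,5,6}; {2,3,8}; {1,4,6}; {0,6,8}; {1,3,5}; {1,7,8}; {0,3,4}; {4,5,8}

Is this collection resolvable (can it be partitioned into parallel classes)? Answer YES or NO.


v = 9, block size k = 3, number of blocks = 9.
For resolvability, blocks must partition into parallel classes of size v/k = 3.
Total blocks must therefore be a multiple of 3: 9 = 3·3 + 0 ⇒ divisible ✓.
Consider block {2,3,8}. The only other block(s) in the collection disjoint from it are {1,4,6} — just 1 block(s). Any parallel class containing {2,3,8} would need 2 other blocks each disjoint from it, so no parallel class of size 3 can contain {2,3,8}.
Since every block must belong to some parallel class in a resolution, the collection cannot be partitioned into parallel classes.
Resolvable? NO.

NO


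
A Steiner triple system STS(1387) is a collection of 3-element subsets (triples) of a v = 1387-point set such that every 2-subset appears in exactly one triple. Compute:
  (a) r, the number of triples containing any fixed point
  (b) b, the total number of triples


An STS(v) is a 2-(v, 3, 1) BIBD: block size k = 3, λ = 1.
Replication: r(k − 1) = λ(v − 1) ⇒ r·2 = 1387 − 1 = 1386 ⇒ r = 693.
Block count: b = v(v − 1)/6 = 1387·1386/6 = 1922382/6 = 320397.
(Check via bk = vr: 320397·3 = 961191 = 1387·693 = 961191 ✓.)

r = 693, b = 320397.


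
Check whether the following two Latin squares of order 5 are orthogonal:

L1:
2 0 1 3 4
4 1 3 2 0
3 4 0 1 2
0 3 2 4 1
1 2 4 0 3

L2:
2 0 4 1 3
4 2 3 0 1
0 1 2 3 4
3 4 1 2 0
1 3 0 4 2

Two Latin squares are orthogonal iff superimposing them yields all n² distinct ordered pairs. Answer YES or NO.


Form the n² = 25 superimposed pairs (L1[i][j], L2[i][j]), row by row (rows and columns indexed from 0):
row 0: (2,2) (0,0) (1,4) (3,1) (4,3)
row 1: (4,4) (1,2) (3,3) (2,0) (0,1)
row 2: (3,0) (4,1) (0,2) (1,3) (2,4)
row 3: (0,3) (3,4) (2,1) (4,2) (1,0)
row 4: (1,1) (2,3) (4,0) (0,4) (3,2)
Orthogonality requires all 25 pairs distinct.
Check by first coordinate: for each symbol s of L1, list the L2 entries in the n cells where L1 = s; they must all differ.
  L1 = 0: L2 entries (in reading order) 0, 1, 2, 3, 4 — all 5 distinct ✓
  L1 = 1: L2 entries (in reading order) 4, 2, 3, 0, 1 — all 5 distinct ✓
  L1 = 2: L2 entries (in reading order) 2, 0, 4, 1, 3 — all 5 distinct ✓
  L1 = 3: L2 entries (in reading order) 1, 3, 0, 4, 2 — all 5 distinct ✓
  L1 = 4: L2 entries (in reading order) 3, 4, 1, 2, 0 — all 5 distinct ✓
Every symbol of L1 meets every symbol of L2 exactly once, so all 25 pairs are distinct (25 of 25).
Conclusion: YES.

YES


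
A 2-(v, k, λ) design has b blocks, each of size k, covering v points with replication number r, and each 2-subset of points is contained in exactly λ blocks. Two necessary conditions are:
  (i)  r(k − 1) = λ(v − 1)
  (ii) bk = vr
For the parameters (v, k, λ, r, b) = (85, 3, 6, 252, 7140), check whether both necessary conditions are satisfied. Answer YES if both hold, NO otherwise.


Condition (i): r(k − 1) = 252·2 = 504; λ(v − 1) = 6·84 = 504. Match? YES.
Condition (ii): bk = 7140·3 = 21420; vr = 85·252 = 21420. Match? YES.
Both conditions hold? YES.

YES


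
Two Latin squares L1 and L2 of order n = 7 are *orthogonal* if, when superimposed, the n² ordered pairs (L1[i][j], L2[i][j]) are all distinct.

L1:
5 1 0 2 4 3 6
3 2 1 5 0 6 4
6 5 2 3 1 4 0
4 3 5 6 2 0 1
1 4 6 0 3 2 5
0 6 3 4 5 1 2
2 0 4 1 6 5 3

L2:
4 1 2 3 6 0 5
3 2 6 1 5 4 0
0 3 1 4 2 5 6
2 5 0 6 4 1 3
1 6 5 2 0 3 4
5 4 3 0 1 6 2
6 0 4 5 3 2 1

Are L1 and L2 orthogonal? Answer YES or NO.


Form the n² = 49 superimposed pairs (L1[i][j], L2[i][j]), row by row (rows and columns indexed from 0):
row 0: (5,4) (1,1) (0,2) (2,3) (4,6) (3,0) (6,5)
row 1: (3,3) (2,2) (1,6) (5,1) (0,5) (6,4) (4,0)
row 2: (6,0) (5,3) (2,1) (3,4) (1,2) (4,5) (0,6)
row 3: (4,2) (3,5) (5,0) (6,6) (2,4) (0,1) (1,3)
row 4: (1,1) (4,6) (6,5) (0,2) (3,0) (2,3) (5,4)
row 5: (0,5) (6,4) (3,3) (4,0) (5,1) (1,6) (2,2)
row 6: (2,6) (0,0) (4,4) (1,5) (6,3) (5,2) (3,1)
Orthogonality requires all 49 pairs distinct.
But the pair (1,1) repeats: cell (0,1) has L1 = 1, L2 = 1, and cell (4,0) has L1 = 1, L2 = 1.
A repeated pair means some other pair never occurs (only 35 distinct pairs out of 49), so the squares are not orthogonal.
Conclusion: NO.

NO


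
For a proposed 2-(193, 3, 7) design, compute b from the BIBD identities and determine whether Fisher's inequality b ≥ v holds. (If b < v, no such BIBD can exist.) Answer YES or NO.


r = λ(v − 1)/(k − 1) = 7·192/2 = 672.
b = vr/k = 193·672/3 = 43232.
Fisher's inequality: b ≥ v ⇔ 43232 ≥ 193? YES.

YES


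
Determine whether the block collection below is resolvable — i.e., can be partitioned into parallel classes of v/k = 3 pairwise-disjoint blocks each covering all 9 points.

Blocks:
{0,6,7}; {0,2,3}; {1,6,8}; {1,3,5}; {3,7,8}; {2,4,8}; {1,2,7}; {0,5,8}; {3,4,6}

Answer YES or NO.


v = 9, block size k = 3, number of blocks = 9.
For resolvability, blocks must partition into parallel classes of size v/k = 3.
Total blocks must therefore be a multiple of 3: 9 = 3·3 + 0 ⇒ divisible ✓.
Consider block {0,2,3}. The only other block(s) in the collection disjoint from it are {1,6,8} — just 1 block(s). Any parallel class containing {0,2,3} would need 2 other blocks each disjoint from it, so no parallel class of size 3 can contain {0,2,3}.
Since every block must belong to some parallel class in a resolution, the collection cannot be partitioned into parallel classes.
Resolvable? NO.

NO


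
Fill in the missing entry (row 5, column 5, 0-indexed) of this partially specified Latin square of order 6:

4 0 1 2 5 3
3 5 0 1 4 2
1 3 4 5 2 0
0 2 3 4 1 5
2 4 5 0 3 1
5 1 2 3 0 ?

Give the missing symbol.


Row 5 contains symbols [0, 1, 2, 3, 5] — missing [4].
Column 5 contains symbols [0, 1, 2, 3, 5] — missing [4].
The missing symbol must appear in both missing sets; intersection = [4].
Therefore the hidden value is 4.

Missing value = 4.


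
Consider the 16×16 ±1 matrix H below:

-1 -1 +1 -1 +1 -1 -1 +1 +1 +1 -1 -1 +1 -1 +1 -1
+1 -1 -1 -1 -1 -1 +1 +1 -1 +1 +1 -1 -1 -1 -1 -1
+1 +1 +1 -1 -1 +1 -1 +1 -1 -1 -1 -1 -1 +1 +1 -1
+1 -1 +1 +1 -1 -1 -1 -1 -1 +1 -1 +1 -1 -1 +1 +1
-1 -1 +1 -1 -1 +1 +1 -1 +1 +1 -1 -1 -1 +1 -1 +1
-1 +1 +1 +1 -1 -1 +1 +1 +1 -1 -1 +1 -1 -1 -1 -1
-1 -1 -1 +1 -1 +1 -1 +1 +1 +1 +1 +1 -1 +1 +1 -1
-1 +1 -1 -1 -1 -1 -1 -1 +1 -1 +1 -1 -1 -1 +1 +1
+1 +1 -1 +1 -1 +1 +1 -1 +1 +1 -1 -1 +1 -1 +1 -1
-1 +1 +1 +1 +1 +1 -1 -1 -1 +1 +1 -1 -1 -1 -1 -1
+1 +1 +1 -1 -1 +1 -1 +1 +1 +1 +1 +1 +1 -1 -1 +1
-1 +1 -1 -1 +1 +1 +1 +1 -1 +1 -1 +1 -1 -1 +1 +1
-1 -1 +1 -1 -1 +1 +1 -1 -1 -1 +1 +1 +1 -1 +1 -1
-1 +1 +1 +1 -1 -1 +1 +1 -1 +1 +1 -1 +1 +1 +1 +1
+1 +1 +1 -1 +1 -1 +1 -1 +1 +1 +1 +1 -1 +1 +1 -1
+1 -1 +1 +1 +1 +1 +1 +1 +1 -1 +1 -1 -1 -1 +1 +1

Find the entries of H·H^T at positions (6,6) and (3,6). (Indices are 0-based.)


Row 3 of H: [1, -1, 1, 1, -1, -1, -1, -1, -1, 1, -1, 1, -1, -1, 1, 1].
Row 6 of H: [-1, -1, -1, 1, -1, 1, -1, 1, 1, 1, 1, 1, -1, 1, 1, -1].
(H·H^T)[6][6] = Σ_j H[6][j]·H[6][j] = (-1)² + (-1)² + (-1)² + (1)² + (-1)² + (1)² + (-1)² + (1)² + (1)² + (1)² + (1)² + (1)² + (-1)² + (1)² + (1)² + (-1)² = 1 + 1 + 1 + 1 + 1 + 1 + 1 + 1 + 1 + 1 + 1 + 1 + 1 + 1 + 1 + 1 = 16.
(H·H^T)[3][6] = Σ_j H[3][j]·H[6][j] = (1)·(-1) + (-1)·(-1) + (1)·(-1) + (1)·(1) + (-1)·(-1) + (-1)·(1) + (-1)·(-1) + (-1)·(1) + (-1)·(1) + (1)·(1) + (-1)·(1) + (1)·(1) + (-1)·(-1) + (-1)·(1) + (1)·(1) + (1)·(-1) = -1 + 1 + -1 + 1 + 1 + -1 + 1 + -1 + -1 + 1 + -1 + 1 + 1 + -1 + 1 + -1 = 0.
So rows 3 and 6 are orthogonal; the diagonal entry equals n = 16.

(6,6) entry = 16; (3,6) entry = 0.


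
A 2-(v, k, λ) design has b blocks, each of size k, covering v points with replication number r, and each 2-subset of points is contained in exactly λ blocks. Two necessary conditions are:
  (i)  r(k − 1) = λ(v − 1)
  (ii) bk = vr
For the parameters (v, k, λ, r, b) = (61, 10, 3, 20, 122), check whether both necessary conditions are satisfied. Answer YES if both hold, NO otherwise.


Condition (i): r(k − 1) = 20·9 = 180; λ(v − 1) = 3·60 = 180. Match? YES.
Condition (ii): bk = 122·10 = 1220; vr = 61·20 = 1220. Match? YES.
Both conditions hold? YES.

YES


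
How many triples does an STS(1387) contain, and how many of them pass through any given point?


An STS(v) is a 2-(v, 3, 1) BIBD: block size k = 3, λ = 1.
Replication: r(k − 1) = λ(v − 1) ⇒ r·2 = 1387 − 1 = 1386 ⇒ r = 693.
Block count: b = v(v − 1)/6 = 1387·1386/6 = 1922382/6 = 320397.
(Check via bk = vr: 320397·3 = 961191 = 1387·693 = 961191 ✓.)

r = 693, b = 320397.


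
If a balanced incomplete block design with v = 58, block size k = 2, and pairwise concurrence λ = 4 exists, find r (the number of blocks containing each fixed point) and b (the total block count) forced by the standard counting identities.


Any 2-(v, k, λ) BIBD satisfies two necessary conditions:
  (i)  Each point sits in r blocks, and counting incidences through any fixed point gives r(k − 1) = λ(v − 1), so r = λ(v − 1)/(k − 1).
  (ii) Total incidences bk = vr, so b = vr/k.
Step 1: r = λ(v − 1)/(k − 1) = 4·(58 − 1)/(2 − 1) = 4·57/1 = 228/1 = 228.
Step 2: b = vr/k = 58·228/2 = 13224/2 = 6612.
Check integrality: r = 228 ∈ Z ✓, b = 6612 ∈ Z ✓.
(These identities are necessary conditions: they determine r and b for any design with these parameters, but do not by themselves prove that one exists.)

r = 228, b = 6612.


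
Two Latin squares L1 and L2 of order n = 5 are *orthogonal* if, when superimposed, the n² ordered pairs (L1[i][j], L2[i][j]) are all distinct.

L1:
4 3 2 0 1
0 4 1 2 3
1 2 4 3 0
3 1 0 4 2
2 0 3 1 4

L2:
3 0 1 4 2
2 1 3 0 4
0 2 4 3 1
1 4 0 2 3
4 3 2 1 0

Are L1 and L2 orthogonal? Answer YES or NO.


Form the n² = 25 superimposed pairs (L1[i][j], L2[i][j]), row by row (rows and columns indexed from 0):
row 0: (4,3) (3,0) (2,1) (0,4) (1,2)
row 1: (0,2) (4,1) (1,3) (2,0) (3,4)
row 2: (1,0) (2,2) (4,4) (3,3) (0,1)
row 3: (3,1) (1,4) (0,0) (4,2) (2,3)
row 4: (2,4) (0,3) (3,2) (1,1) (4,0)
Orthogonality requires all 25 pairs distinct.
Check by first coordinate: for each symbol s of L1, list the L2 entries in the n cells where L1 = s; they must all differ.
  L1 = 0: L2 entries (in reading order) 4, 2, 1, 0, 3 — all 5 distinct ✓
  L1 = 1: L2 entries (in reading order) 2, 3, 0, 4, 1 — all 5 distinct ✓
  L1 = 2: L2 entries (in reading order) 1, 0, 2, 3, 4 — all 5 distinct ✓
  L1 = 3: L2 entries (in reading order) 0, 4, 3, 1, 2 — all 5 distinct ✓
  L1 = 4: L2 entries (in reading order) 3, 1, 4, 2, 0 — all 5 distinct ✓
Every symbol of L1 meets every symbol of L2 exactly once, so all 25 pairs are distinct (25 of 25).
Conclusion: YES.

YES


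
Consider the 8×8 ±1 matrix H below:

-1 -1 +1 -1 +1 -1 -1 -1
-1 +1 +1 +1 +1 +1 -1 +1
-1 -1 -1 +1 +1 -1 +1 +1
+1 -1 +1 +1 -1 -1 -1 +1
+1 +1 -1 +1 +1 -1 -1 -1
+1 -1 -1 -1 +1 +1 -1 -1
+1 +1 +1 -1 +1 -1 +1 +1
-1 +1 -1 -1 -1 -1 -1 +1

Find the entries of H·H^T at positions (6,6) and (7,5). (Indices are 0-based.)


Row 5 of H: [1, -1, -1, -1, 1, 1, -1, -1].
Row 6 of H: [1, 1, 1, -1, 1, -1, 1, 1].
Row 7 of H: [-1, 1, -1, -1, -1, -1, -1, 1].
(H·H^T)[6][6] = Σ_j H[6][j]·H[6][j] = (1)² + (1)² + (1)² + (-1)² + (1)² + (-1)² + (1)² + (1)² = 1 + 1 + 1 + 1 + 1 + 1 + 1 + 1 = 8.
(H·H^T)[7][5] = Σ_j H[7][j]·H[5][j] = (-1)·(1) + (1)·(-1) + (-1)·(-1) + (-1)·(-1) + (-1)·(1) + (-1)·(1) + (-1)·(-1) + (1)·(-1) = -1 + -1 + 1 + 1 + -1 + -1 + 1 + -1 = -2.
Rows 7 and 5 are not orthogonal (dot product = -2 ≠ 0), so H is not a Hadamard matrix.

(6,6) entry = 8; (7,5) entry = -2.


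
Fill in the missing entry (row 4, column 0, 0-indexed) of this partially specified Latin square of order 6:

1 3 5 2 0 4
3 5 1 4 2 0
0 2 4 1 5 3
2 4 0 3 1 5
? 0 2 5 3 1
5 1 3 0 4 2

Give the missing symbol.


Row 4 contains symbols [0, 1, 2, 3, 5] — missing [4].
Column 0 contains symbols [0, 1, 2, 3, 5] — missing [4].
The missing symbol must appear in both missing sets; intersection = [4].
Therefore the hidden value is 4.

Missing value = 4.
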